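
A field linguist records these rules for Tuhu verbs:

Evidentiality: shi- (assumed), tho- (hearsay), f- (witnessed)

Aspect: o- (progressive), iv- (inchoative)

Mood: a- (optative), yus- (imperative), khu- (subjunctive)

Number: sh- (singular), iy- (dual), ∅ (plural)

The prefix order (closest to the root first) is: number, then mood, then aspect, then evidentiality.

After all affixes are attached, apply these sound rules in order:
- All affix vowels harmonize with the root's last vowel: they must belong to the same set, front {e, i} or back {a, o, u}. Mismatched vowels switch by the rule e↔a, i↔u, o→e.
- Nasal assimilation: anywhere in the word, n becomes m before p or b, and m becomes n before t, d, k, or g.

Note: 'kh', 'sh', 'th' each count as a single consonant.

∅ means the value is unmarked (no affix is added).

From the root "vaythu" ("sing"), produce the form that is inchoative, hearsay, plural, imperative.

thouvyusvaythu

number = plural: zero marking, form stays vaythu.
Attach mood imperative yus- → yusvaythu.
Attach aspect inchoative iv- → ivyusvaythu.
Attach evidentiality hearsay tho- → thoivyusvaythu.
Apply vowel harmony: thoivyusvaythu → thouvyusvaythu.
Nasal assimilation: no change.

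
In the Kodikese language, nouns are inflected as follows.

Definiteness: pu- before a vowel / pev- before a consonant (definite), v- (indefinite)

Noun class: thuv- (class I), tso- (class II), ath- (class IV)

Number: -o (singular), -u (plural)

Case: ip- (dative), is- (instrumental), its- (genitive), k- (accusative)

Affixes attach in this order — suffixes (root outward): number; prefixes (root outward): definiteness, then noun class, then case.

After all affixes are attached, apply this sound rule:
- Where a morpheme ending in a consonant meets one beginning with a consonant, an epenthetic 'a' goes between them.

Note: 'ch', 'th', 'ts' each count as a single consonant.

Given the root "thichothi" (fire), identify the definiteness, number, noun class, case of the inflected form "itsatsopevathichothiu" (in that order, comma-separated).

Segment: its-tso-pev-thichothi-u.
definiteness: pu/pev- → definite.
number: -u → plural.
noun class: tso- → class II.
case: its- → genitive.

definite, plural, class II, genitive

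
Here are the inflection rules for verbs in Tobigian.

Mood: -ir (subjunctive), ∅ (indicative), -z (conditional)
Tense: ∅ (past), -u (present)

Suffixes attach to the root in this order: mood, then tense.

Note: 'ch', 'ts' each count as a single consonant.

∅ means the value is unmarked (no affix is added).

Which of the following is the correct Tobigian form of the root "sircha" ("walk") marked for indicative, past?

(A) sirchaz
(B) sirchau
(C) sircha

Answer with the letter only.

mood = indicative: zero marking, form stays sircha.
tense = past: zero marking, form stays sircha.
So the correct form is sircha, option (C).
(A) sirchaz is wrong: it uses conditional instead of indicative for mood.
(B) sirchau is wrong: it uses present instead of past for tense.

C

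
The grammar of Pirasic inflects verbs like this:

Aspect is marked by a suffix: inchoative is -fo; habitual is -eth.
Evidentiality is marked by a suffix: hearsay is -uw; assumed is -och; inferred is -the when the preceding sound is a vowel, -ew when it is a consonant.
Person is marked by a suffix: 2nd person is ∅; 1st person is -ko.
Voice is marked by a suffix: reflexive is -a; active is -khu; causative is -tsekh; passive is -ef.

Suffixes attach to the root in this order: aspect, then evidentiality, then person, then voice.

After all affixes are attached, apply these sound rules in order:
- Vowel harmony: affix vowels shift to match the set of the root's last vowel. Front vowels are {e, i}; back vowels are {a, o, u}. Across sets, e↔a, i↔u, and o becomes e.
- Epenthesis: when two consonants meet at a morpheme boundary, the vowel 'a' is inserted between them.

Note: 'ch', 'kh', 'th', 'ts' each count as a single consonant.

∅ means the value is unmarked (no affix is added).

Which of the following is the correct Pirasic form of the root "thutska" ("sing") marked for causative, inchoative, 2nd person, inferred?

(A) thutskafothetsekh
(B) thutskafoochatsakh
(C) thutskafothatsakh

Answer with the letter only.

Attach aspect inchoative -fo → thutskafo.
Attach evidentiality inferred -the (after vowel 'o') → thutskafothe.
person = 2nd person: zero marking, form stays thutskafothe.
Attach voice causative -tsekh → thutskafothetsekh.
Apply vowel harmony: thutskafothetsekh → thutskafothatsakh.
Epenthesis: no change.
So the correct form is thutskafothatsakh, option (C).
(A) thutskafothetsekh is wrong: it fails to apply the sound rule(s).
(B) thutskafoochatsakh is wrong: it uses assumed instead of inferred for evidentiality.

C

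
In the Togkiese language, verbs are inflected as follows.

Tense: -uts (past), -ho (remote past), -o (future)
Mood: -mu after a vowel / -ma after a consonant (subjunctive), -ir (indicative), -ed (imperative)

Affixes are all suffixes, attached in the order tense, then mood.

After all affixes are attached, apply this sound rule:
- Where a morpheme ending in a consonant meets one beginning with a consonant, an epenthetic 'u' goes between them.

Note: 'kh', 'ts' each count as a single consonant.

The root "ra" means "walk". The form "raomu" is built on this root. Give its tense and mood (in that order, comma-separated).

future, subjunctive

Segment: ra-o-mu.
tense: -o → future.
mood: -mu/ma → subjunctive.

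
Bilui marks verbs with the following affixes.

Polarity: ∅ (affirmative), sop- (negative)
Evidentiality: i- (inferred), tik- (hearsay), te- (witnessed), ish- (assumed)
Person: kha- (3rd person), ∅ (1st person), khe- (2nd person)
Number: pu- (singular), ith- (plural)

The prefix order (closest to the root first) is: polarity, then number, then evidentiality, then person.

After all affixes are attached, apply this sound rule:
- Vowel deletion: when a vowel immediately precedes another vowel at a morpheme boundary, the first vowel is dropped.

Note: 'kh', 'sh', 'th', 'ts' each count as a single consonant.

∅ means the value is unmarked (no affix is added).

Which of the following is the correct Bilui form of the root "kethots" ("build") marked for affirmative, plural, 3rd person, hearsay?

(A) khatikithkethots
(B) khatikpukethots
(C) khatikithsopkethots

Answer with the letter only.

polarity = affirmative: zero marking, form stays kethots.
Attach number plural ith- → ithkethots.
Attach evidentiality hearsay tik- → tikithkethots.
Attach person 3rd person kha- → khatikithkethots.
Vowel deletion: no change.
So the correct form is khatikithkethots, option (A).
(C) khatikithsopkethots is wrong: it uses negative instead of affirmative for polarity.
(B) khatikpukethots is wrong: it uses singular instead of plural for number.

A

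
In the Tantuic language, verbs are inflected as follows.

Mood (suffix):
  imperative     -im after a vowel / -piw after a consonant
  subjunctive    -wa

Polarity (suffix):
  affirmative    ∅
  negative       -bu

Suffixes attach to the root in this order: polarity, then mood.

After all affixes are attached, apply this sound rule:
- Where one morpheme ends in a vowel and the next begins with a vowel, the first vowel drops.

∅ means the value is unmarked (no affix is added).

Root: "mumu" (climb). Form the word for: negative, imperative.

Attach polarity negative -bu → mumubu.
Attach mood imperative -im (after vowel 'u') → mumubuim.
Apply vowel deletion: mumubuim → mumubim.

mumubim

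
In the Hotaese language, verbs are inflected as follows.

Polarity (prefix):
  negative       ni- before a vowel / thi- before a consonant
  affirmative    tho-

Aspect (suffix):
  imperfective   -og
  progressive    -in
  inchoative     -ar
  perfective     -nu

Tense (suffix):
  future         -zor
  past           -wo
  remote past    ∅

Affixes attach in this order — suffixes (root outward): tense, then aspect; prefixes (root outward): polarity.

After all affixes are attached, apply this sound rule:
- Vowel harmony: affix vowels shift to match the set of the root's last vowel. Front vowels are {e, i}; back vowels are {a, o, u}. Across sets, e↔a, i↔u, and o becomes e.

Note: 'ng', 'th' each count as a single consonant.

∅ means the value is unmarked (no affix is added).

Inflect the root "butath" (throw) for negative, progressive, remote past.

thubutathun

tense = remote past: zero marking, form stays butath.
Attach polarity negative thi- (before consonant 'b') → thibutath.
Attach aspect progressive -in → thibutathin.
Apply vowel harmony: thibutathin → thubutathun.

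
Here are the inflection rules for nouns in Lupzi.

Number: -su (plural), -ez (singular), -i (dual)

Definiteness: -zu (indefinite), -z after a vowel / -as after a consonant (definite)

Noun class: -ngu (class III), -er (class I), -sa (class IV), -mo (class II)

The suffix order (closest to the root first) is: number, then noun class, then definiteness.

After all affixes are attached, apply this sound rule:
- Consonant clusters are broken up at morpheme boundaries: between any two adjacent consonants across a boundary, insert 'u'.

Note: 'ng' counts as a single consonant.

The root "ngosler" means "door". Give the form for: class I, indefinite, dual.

ngoslerieruzu

Attach number dual -i → ngosleri.
Attach noun class class I -er → ngoslerier.
Attach definiteness indefinite -zu → ngoslerierzu.
Apply epenthesis: ngoslerierzu → ngoslerieruzu.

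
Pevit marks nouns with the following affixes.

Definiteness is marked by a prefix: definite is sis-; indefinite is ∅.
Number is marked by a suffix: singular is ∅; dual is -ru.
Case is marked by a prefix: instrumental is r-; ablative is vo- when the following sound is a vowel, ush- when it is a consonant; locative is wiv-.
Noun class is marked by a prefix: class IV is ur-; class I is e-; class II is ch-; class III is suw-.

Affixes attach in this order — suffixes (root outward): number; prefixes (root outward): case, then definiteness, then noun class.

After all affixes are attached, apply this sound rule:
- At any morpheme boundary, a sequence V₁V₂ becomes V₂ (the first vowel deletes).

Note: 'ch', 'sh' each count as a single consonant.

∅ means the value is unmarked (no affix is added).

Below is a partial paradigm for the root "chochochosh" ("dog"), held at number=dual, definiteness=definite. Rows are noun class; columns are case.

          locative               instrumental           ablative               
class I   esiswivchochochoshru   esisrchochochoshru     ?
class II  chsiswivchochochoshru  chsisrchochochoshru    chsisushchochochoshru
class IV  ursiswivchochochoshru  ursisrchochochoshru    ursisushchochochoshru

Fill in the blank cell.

Attach number dual -ru → chochochoshru.
Attach case ablative ush- (before consonant 'ch') → ushchochochoshru.
Attach definiteness definite sis- → sisushchochochoshru.
Attach noun class class I e- → esisushchochochoshru.
Vowel deletion: no change.

esisushchochochoshru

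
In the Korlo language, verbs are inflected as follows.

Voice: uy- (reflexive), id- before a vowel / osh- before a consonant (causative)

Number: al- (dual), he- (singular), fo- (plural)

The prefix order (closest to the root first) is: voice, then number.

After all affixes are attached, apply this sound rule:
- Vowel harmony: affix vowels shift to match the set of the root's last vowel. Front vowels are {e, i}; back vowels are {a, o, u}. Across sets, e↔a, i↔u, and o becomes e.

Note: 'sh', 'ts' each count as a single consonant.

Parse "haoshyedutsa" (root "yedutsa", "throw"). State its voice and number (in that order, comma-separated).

Segment: he-osh-yedutsa.
voice: id/osh- → causative.
number: he- → singular.

causative, singular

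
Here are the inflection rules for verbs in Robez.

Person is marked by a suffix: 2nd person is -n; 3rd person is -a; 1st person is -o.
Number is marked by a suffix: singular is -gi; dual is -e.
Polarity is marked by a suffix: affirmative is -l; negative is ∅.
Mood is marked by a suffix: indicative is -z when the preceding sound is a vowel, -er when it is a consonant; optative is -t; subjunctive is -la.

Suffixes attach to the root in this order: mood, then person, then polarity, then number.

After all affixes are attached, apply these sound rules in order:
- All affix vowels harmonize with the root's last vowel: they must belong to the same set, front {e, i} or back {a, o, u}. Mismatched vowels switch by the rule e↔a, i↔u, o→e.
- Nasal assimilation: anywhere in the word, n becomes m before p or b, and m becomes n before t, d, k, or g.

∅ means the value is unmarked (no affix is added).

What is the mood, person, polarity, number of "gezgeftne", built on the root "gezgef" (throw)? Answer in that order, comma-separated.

Segment: gezgef-t-n-e.
mood: -t → optative.
person: -n → 2nd person.
polarity: ∅ → negative.
number: -e → dual.

optative, 2nd person, negative, dual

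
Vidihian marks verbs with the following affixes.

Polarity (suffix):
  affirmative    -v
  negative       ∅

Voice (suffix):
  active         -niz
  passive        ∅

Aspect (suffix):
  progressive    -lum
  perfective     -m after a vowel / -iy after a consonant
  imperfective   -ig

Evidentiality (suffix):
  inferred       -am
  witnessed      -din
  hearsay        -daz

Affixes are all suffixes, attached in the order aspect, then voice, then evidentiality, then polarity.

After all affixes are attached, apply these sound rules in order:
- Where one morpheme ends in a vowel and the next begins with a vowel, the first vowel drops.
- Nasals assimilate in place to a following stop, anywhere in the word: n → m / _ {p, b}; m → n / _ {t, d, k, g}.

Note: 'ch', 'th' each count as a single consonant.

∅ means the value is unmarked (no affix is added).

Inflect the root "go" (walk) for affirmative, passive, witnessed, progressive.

Attach aspect progressive -lum → golum.
voice = passive: zero marking, form stays golum.
Attach evidentiality witnessed -din → golumdin.
Attach polarity affirmative -v → golumdinv.
Vowel deletion: no change.
Apply nasal assimilation: golumdinv → golundinv.

golundinv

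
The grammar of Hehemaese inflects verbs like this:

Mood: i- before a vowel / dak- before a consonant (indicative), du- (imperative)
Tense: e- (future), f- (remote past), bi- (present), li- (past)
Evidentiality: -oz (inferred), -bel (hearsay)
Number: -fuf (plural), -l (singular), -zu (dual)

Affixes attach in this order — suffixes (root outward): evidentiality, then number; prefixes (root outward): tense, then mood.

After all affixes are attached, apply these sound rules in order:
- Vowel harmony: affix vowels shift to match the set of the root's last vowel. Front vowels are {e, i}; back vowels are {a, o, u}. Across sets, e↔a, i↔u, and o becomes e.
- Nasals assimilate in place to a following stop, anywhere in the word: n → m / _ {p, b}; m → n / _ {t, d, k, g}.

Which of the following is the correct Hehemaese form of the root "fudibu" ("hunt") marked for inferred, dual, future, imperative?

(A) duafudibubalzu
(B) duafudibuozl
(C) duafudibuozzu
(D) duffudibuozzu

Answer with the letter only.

C

Attach tense future e- → efudibu.
Attach evidentiality inferred -oz → efudibuoz.
Attach mood imperative du- → duefudibuoz.
Attach number dual -zu → duefudibuozzu.
Apply vowel harmony: duefudibuozzu → duafudibuozzu.
Nasal assimilation: no change.
So the correct form is duafudibuozzu, option (C).
(B) duafudibuozl is wrong: it uses singular instead of dual for number.
(A) duafudibubalzu is wrong: it uses hearsay instead of inferred for evidentiality.
(D) duffudibuozzu is wrong: it uses remote past instead of future for tense.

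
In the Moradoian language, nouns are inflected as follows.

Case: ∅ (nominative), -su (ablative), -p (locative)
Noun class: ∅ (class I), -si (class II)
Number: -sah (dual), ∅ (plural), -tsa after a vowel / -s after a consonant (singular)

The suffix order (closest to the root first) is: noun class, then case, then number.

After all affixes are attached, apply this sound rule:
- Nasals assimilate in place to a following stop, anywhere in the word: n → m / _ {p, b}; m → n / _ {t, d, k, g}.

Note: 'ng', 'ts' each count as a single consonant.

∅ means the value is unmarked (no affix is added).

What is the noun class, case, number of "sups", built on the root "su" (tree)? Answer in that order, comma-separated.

class I, locative, singular

Segment: su-p-s.
noun class: ∅ → class I.
case: -p → locative.
number: -tsa/s → singular.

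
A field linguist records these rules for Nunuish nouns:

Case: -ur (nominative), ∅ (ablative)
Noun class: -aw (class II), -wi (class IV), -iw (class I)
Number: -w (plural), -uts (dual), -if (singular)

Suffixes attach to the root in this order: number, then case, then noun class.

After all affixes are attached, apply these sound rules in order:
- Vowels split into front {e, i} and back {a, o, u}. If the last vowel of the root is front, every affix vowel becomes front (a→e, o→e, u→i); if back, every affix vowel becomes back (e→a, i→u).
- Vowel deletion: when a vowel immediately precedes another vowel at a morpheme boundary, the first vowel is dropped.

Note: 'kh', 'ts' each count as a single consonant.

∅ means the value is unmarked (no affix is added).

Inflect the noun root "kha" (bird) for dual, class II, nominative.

Attach number dual -uts → khauts.
Attach case nominative -ur → khautsur.
Attach noun class class II -aw → khautsuraw.
Vowel harmony: no change.
Apply vowel deletion: khautsuraw → khutsuraw.

khutsuraw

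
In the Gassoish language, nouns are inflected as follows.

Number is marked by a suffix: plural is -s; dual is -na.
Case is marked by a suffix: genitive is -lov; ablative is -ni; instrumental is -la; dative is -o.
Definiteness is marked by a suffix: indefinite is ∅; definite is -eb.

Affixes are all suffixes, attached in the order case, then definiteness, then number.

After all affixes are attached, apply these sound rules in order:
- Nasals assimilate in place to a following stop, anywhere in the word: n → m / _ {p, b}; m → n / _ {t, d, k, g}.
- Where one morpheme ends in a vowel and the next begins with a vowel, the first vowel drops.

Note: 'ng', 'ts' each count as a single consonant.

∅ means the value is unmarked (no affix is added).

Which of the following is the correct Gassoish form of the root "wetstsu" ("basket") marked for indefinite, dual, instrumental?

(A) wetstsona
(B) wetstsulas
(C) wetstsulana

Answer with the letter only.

C

Attach case instrumental -la → wetstsula.
definiteness = indefinite: zero marking, form stays wetstsula.
Attach number dual -na → wetstsulana.
Nasal assimilation: no change.
Vowel deletion: no change.
So the correct form is wetstsulana, option (C).
(A) wetstsona is wrong: it uses dative instead of instrumental for case.
(B) wetstsulas is wrong: it uses plural instead of dual for number.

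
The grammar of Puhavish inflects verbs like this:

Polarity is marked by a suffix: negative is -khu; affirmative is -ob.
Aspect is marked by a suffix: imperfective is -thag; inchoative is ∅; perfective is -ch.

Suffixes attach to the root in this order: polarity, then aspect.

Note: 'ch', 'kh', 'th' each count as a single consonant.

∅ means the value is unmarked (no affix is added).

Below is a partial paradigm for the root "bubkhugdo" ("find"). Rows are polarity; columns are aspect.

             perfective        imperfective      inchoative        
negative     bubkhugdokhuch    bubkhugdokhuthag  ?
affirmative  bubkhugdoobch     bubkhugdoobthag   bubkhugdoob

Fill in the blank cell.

Attach polarity negative -khu → bubkhugdokhu.
aspect = inchoative: zero marking, form stays bubkhugdokhu.

bubkhugdokhu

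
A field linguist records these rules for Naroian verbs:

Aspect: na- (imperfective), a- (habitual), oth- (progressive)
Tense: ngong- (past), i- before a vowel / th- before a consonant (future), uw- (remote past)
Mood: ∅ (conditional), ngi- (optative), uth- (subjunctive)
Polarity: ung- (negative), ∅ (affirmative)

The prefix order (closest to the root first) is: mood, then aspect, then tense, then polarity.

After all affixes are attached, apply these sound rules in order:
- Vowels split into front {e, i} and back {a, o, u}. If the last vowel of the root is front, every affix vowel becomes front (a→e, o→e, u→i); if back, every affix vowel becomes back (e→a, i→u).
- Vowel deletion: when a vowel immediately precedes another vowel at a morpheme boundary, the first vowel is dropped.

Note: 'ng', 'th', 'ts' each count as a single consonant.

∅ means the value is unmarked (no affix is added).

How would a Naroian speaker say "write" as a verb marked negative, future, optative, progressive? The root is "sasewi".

Attach mood optative ngi- → ngisasewi.
Attach aspect progressive oth- → othngisasewi.
Attach tense future i- (before vowel 'o') → iothngisasewi.
Attach polarity negative ung- → ungiothngisasewi.
Apply vowel harmony: ungiothngisasewi → ingiethngisasewi.
Apply vowel deletion: ingiethngisasewi → ingethngisasewi.

ingethngisasewi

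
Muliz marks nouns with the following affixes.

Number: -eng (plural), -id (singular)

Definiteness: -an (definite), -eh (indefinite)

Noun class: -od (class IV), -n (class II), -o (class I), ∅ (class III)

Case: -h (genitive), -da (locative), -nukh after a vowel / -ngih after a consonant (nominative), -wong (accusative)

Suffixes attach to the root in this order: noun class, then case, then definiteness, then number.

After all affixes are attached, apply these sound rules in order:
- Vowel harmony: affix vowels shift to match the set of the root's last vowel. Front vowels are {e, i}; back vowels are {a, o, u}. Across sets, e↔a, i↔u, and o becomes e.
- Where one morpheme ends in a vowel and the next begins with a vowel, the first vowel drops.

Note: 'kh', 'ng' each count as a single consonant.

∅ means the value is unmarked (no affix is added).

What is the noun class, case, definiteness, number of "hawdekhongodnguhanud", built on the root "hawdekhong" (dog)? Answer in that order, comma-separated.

class IV, nominative, definite, singular

Segment: hawdekhong-od-ngih-an-id.
noun class: -od → class IV.
case: -nukh/ngih → nominative.
definiteness: -an → definite.
number: -id → singular.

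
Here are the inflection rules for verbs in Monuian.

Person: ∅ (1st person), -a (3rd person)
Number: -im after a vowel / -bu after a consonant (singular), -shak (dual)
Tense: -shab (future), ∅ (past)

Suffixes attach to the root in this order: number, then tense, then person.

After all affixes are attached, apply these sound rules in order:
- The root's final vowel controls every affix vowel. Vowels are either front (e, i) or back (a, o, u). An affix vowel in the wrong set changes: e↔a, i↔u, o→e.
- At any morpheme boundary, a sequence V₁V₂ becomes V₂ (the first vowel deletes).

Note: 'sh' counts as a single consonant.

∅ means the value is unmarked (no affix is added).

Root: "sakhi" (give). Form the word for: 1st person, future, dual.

Attach number dual -shak → sakhishak.
Attach tense future -shab → sakhishakshab.
person = 1st person: zero marking, form stays sakhishakshab.
Apply vowel harmony: sakhishakshab → sakhisheksheb.
Vowel deletion: no change.

sakhisheksheb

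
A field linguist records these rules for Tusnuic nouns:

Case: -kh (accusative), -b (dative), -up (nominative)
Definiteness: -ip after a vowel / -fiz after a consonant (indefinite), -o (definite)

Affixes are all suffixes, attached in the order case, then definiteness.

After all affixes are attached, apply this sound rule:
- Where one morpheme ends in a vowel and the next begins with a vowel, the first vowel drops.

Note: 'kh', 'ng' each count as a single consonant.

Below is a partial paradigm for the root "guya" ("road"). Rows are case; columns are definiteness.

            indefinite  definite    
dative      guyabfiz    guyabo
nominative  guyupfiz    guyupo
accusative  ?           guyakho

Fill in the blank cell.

Attach case accusative -kh → guyakh.
Attach definiteness indefinite -fiz (after consonant 'kh') → guyakhfiz.
Vowel deletion: no change.

guyakhfiz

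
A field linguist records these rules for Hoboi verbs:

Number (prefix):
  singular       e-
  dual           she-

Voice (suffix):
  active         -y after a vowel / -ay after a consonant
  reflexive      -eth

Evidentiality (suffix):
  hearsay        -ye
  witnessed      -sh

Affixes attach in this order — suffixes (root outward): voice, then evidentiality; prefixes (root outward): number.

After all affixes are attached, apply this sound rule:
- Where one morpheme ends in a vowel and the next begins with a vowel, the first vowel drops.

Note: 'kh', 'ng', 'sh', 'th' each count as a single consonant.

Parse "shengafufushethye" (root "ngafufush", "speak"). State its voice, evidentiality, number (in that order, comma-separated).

reflexive, hearsay, dual

Segment: she-ngafufush-eth-ye.
voice: -eth → reflexive.
evidentiality: -ye → hearsay.
number: she- → dual.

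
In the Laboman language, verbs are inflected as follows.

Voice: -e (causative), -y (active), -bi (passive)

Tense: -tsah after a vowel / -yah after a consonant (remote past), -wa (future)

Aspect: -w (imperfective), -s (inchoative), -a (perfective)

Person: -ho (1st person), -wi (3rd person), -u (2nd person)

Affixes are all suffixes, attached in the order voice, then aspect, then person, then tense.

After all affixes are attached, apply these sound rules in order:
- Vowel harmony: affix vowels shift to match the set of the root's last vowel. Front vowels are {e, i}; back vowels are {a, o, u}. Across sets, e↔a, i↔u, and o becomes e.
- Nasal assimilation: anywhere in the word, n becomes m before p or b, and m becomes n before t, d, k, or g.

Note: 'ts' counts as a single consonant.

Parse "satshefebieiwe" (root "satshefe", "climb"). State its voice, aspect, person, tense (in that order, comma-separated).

passive, perfective, 2nd person, future

Segment: satshefe-bi-a-u-wa.
voice: -bi → passive.
aspect: -a → perfective.
person: -u → 2nd person.
tense: -wa → future.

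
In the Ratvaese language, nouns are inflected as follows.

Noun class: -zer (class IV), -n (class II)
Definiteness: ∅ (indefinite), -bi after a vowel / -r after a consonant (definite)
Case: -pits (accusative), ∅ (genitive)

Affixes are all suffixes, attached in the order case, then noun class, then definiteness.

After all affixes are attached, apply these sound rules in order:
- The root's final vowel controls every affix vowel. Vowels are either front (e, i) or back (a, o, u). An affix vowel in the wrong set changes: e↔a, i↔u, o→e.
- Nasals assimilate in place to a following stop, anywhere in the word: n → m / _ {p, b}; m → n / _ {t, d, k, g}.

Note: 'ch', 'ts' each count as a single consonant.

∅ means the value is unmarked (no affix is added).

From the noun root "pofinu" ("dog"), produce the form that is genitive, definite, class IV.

case = genitive: zero marking, form stays pofinu.
Attach noun class class IV -zer → pofinuzer.
Attach definiteness definite -r (after consonant 'r') → pofinuzerr.
Apply vowel harmony: pofinuzerr → pofinuzarr.
Nasal assimilation: no change.

pofinuzarr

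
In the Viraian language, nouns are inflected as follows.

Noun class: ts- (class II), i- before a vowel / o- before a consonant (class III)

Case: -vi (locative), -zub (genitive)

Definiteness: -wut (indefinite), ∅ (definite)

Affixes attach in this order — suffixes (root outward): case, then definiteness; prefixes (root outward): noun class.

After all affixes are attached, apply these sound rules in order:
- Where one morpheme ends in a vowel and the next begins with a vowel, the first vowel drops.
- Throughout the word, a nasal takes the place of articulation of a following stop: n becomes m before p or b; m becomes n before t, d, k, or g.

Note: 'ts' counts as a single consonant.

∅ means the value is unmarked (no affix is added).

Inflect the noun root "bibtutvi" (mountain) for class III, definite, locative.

Attach case locative -vi → bibtutvivi.
definiteness = definite: zero marking, form stays bibtutvivi.
Attach noun class class III o- (before consonant 'b') → obibtutvivi.
Vowel deletion: no change.
Nasal assimilation: no change.

obibtutvivi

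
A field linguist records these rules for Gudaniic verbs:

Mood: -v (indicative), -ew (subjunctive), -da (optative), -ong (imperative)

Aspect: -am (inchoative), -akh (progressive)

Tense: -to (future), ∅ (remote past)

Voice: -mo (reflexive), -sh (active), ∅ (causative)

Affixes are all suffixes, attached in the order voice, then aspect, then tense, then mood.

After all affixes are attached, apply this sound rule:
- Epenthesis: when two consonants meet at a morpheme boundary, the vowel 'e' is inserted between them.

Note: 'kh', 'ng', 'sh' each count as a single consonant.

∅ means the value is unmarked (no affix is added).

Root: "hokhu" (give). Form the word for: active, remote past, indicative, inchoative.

hokhushamev

Attach voice active -sh → hokhush.
Attach aspect inchoative -am → hokhusham.
tense = remote past: zero marking, form stays hokhusham.
Attach mood indicative -v → hokhushamv.
Apply epenthesis: hokhushamv → hokhushamev.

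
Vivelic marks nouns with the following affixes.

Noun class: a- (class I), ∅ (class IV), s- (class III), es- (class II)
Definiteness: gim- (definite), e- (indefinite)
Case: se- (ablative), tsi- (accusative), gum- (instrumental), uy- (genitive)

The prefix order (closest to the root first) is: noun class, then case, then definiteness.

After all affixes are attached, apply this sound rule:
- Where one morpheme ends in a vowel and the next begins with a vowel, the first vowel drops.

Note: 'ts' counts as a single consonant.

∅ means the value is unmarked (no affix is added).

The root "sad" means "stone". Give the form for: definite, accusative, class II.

gimtsessad

Attach noun class class II es- → essad.
Attach case accusative tsi- → tsiessad.
Attach definiteness definite gim- → gimtsiessad.
Apply vowel deletion: gimtsiessad → gimtsessad.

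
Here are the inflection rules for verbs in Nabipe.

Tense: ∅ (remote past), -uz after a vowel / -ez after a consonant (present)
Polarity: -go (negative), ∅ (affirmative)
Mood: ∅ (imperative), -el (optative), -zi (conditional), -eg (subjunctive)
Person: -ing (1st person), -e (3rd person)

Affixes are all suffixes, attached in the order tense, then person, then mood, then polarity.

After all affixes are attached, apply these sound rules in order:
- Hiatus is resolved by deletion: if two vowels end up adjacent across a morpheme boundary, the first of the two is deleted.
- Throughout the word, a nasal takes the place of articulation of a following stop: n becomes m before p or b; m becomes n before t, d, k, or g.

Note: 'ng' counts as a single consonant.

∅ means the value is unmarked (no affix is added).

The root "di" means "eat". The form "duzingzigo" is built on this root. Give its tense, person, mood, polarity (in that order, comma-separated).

present, 1st person, conditional, negative

Segment: di-uz-ing-zi-go.
tense: -uz/ez → present.
person: -ing → 1st person.
mood: -zi → conditional.
polarity: -go → negative.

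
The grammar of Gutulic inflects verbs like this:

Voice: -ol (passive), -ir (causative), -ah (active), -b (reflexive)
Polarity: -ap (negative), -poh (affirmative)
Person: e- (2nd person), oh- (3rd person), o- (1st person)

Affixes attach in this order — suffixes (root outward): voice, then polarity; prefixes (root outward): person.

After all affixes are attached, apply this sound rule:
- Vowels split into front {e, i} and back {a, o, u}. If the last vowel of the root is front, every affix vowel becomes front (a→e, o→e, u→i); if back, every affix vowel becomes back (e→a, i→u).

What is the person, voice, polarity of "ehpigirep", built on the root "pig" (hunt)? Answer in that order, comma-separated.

Segment: oh-pig-ir-ap.
person: oh- → 3rd person.
voice: -ir → causative.
polarity: -ap → negative.

3rd person, causative, negative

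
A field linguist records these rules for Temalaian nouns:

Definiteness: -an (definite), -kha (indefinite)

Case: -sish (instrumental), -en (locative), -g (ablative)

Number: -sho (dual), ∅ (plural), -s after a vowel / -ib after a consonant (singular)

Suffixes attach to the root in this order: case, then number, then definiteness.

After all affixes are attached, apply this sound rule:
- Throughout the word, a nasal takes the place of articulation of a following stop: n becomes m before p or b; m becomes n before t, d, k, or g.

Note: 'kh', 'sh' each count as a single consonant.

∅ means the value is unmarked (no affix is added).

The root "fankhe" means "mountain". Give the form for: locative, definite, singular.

Attach case locative -en → fankheen.
Attach number singular -ib (after consonant 'n') → fankheenib.
Attach definiteness definite -an → fankheeniban.
Nasal assimilation: no change.

fankheeniban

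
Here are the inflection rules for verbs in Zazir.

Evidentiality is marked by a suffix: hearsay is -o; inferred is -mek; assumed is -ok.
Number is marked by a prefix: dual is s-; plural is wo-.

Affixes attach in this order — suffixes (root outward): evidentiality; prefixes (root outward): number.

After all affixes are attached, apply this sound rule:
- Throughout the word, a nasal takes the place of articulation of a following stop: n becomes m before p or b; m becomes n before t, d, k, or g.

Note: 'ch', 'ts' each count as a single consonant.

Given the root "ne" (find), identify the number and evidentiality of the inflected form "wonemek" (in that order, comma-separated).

plural, inferred

Segment: wo-ne-mek.
number: wo- → plural.
evidentiality: -mek → inferred.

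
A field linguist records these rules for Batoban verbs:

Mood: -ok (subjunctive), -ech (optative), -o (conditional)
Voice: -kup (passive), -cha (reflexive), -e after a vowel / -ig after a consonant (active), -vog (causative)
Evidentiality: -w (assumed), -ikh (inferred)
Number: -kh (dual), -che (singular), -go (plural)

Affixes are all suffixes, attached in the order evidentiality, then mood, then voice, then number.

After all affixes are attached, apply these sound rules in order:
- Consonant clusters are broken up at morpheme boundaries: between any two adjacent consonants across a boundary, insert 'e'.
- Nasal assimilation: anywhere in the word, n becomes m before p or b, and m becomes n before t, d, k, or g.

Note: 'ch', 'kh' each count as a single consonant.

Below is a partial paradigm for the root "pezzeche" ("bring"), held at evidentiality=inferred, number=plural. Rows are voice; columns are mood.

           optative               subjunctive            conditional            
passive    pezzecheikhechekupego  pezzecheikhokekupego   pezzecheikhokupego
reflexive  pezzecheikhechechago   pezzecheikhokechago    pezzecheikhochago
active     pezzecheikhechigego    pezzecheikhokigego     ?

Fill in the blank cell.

pezzecheikhoego

Attach evidentiality inferred -ikh → pezzecheikh.
Attach mood conditional -o → pezzecheikho.
Attach voice active -e (after vowel 'o') → pezzecheikhoe.
Attach number plural -go → pezzecheikhoego.
Epenthesis: no change.
Nasal assimilation: no change.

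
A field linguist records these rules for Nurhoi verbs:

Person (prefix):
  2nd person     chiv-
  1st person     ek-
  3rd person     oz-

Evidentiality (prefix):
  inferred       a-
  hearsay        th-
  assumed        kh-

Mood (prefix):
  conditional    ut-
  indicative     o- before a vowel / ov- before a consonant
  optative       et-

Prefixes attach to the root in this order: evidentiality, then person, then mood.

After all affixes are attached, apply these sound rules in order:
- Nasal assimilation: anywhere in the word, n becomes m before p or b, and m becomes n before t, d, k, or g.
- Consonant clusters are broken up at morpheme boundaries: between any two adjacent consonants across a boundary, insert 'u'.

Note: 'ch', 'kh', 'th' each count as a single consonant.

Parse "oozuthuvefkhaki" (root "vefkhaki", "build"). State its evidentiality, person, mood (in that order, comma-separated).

Segment: o-oz-th-vefkhaki.
evidentiality: th- → hearsay.
person: oz- → 3rd person.
mood: o/ov- → indicative.

hearsay, 3rd person, indicative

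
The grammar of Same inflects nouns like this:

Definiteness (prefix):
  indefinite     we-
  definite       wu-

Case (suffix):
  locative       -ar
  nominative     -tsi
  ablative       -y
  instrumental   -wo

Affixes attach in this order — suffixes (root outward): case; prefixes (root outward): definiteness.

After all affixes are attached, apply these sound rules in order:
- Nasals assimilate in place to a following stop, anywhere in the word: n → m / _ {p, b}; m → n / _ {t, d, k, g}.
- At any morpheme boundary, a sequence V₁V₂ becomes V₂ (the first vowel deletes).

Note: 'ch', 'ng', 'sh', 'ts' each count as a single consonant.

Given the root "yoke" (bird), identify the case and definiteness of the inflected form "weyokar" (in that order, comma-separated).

locative, indefinite

Segment: we-yoke-ar.
case: -ar → locative.
definiteness: we- → indefinite.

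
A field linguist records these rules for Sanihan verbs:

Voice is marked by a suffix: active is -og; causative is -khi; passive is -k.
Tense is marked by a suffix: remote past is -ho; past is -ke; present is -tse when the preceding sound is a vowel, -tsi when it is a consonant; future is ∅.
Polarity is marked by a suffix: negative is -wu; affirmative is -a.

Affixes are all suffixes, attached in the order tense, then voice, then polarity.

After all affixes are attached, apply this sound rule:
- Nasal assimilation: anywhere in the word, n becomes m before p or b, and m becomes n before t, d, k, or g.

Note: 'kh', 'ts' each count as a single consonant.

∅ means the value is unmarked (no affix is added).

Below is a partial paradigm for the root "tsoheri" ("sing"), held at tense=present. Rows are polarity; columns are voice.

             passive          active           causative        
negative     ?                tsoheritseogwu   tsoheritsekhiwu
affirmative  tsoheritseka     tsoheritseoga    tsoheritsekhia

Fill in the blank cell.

tsoheritsekwu

Attach tense present -tse (after vowel 'i') → tsoheritse.
Attach voice passive -k → tsoheritsek.
Attach polarity negative -wu → tsoheritsekwu.
Nasal assimilation: no change.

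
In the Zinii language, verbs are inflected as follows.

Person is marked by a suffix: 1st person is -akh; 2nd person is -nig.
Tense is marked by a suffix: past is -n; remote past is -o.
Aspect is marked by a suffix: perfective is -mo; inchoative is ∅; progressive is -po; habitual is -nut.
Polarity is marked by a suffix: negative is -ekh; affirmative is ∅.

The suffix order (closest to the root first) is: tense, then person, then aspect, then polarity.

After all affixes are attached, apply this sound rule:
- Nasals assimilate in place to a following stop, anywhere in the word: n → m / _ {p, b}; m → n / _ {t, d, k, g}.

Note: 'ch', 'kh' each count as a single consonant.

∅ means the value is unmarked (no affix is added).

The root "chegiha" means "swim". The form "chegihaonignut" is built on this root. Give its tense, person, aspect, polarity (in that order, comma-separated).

Segment: chegiha-o-nig-nut.
tense: -o → remote past.
person: -nig → 2nd person.
aspect: -nut → habitual.
polarity: ∅ → affirmative.

remote past, 2nd person, habitual, affirmative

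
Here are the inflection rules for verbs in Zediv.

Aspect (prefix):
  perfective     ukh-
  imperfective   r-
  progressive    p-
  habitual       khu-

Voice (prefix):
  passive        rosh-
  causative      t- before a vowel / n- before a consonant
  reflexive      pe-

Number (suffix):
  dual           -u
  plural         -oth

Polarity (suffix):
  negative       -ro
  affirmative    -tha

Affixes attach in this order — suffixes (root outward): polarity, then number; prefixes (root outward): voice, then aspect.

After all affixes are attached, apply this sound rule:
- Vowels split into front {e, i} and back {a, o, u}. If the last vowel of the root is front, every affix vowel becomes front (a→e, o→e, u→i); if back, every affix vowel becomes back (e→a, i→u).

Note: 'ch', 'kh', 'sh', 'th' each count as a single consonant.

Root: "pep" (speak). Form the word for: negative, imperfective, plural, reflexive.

Attach voice reflexive pe- → pepep.
Attach polarity negative -ro → pepepro.
Attach aspect imperfective r- → rpepepro.
Attach number plural -oth → rpepeprooth.
Apply vowel harmony: rpepeprooth → rpepepreeth.

rpepepreeth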